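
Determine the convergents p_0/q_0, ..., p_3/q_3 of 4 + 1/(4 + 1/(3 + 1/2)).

Using the convergent recurrence p_i = a_i*p_{i-1} + p_{i-2}, q_i = a_i*q_{i-1} + q_{i-2} with p_{-2}=0, p_{-1}=1, q_{-2}=1, q_{-1}=0:
  i=0: a_0=4, p_0 = 4*1 + 0 = 4, q_0 = 4*0 + 1 = 1.
  i=1: a_1=4, p_1 = 4*4 + 1 = 17, q_1 = 4*1 + 0 = 4.
  i=2: a_2=3, p_2 = 3*17 + 4 = 55, q_2 = 3*4 + 1 = 13.
  i=3: a_3=2, p_3 = 2*55 + 17 = 127, q_3 = 2*13 + 4 = 30.

4/1, 17/4, 55/13, 127/30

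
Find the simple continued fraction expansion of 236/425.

[0; 1, 1, 4, 47]

Run the Euclidean algorithm on 236 and 425; the successive quotients are the partial quotients a_0, a_1, ... (each step inverts the fractional part left over by the previous one):
  236 = 0*425 + 236, so a_0 = 0.
  425 = 1*236 + 189, so a_1 = 1.
  236 = 1*189 + 47, so a_2 = 1.
  189 = 4*47 + 1, so a_3 = 4.
  47 = 47*1 + 0, so a_4 = 47.
The remainder reaches 0 after 5 divisions, so the expansion has 5 partial quotients, read off in order.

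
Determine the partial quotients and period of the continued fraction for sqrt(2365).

Write x_i = (sqrt(2365) + m_i)/d_i with (m_0, d_0) = (0, 1). a_0 = floor(sqrt(2365)) = 48, since 48^2 = 2304 <= 2365 < 2401 = 49^2.
Iterate m_{i+1} = d_i*a_i - m_i, d_{i+1} = (2365 - m_{i+1}^2)/d_i, a_{i+1} = floor((a_0 + m_{i+1})/d_{i+1}):
  m_1 = 1*48 - 0 = 48, d_1 = (2365 - 48^2)/1 = 61/1 = 61, a_1 = floor((48 + 48)/61) = 1.
  m_2 = 61*1 - 48 = 13, d_2 = (2365 - 13^2)/61 = 2196/61 = 36, a_2 = floor((48 + 13)/36) = 1.
  m_3 = 36*1 - 13 = 23, d_3 = (2365 - 23^2)/36 = 1836/36 = 51, a_3 = floor((48 + 23)/51) = 1.
  m_4 = 51*1 - 23 = 28, d_4 = (2365 - 28^2)/51 = 1581/51 = 31, a_4 = floor((48 + 28)/31) = 2.
  m_5 = 31*2 - 28 = 34, d_5 = (2365 - 34^2)/31 = 1209/31 = 39, a_5 = floor((48 + 34)/39) = 2.
  m_6 = 39*2 - 34 = 44, d_6 = (2365 - 44^2)/39 = 429/39 = 11, a_6 = floor((48 + 44)/11) = 8.
  m_7 = 11*8 - 44 = 44, d_7 = (2365 - 44^2)/11 = 429/11 = 39, a_7 = floor((48 + 44)/39) = 2.
  m_8 = 39*2 - 44 = 34, d_8 = (2365 - 34^2)/39 = 1209/39 = 31, a_8 = floor((48 + 34)/31) = 2.
  m_9 = 31*2 - 34 = 28, d_9 = (2365 - 28^2)/31 = 1581/31 = 51, a_9 = floor((48 + 28)/51) = 1.
  m_10 = 51*1 - 28 = 23, d_10 = (2365 - 23^2)/51 = 1836/51 = 36, a_10 = floor((48 + 23)/36) = 1.
  m_11 = 36*1 - 23 = 13, d_11 = (2365 - 13^2)/36 = 2196/36 = 61, a_11 = floor((48 + 13)/61) = 1.
  m_12 = 61*1 - 13 = 48, d_12 = (2365 - 48^2)/61 = 61/61 = 1, a_12 = floor((48 + 48)/1) = 96.
  m_13 = 1*96 - 48 = 48, d_13 = (2365 - 48^2)/1 = 61/1 = 61: (m_13, d_13) = (m_1, d_1) = (48, 61), so from here the quotients repeat a_1, ..., a_12; the period length is 12.
Hence the expansion of sqrt(2365) is a_0 = 48 followed by the repeating block 1, 1, 1, 2, 2, 8, 2, 2, 1, 1, 1, 96 (period 12).

[48; (1, 1, 1, 2, 2, 8, 2, 2, 1, 1, 1, 96)]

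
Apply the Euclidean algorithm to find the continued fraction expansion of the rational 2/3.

[0; 1, 2]

Run the Euclidean algorithm on 2 and 3; the successive quotients are the partial quotients a_0, a_1, ... (each step inverts the fractional part left over by the previous one):
  2 = 0*3 + 2, so a_0 = 0.
  3 = 1*2 + 1, so a_1 = 1.
  2 = 2*1 + 0, so a_2 = 2.
The remainder reaches 0 after 3 divisions, so the expansion has 3 partial quotients, read off in order.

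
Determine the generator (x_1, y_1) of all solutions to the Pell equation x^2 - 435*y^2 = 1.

(x, y) = (146, 7)

First expand sqrt(435) as a continued fraction. With x_i = (sqrt(435) + m_i)/d_i and (m_0, d_0) = (0, 1): a_0 = floor(sqrt(435)) = 20, since 20^2 = 400 <= 435 < 441 = 21^2.
Iterate m_{i+1} = d_i*a_i - m_i, d_{i+1} = (435 - m_{i+1}^2)/d_i, a_{i+1} = floor((a_0 + m_{i+1})/d_{i+1}):
  m_1 = 1*20 - 0 = 20, d_1 = (435 - 20^2)/1 = 35/1 = 35, a_1 = floor((20 + 20)/35) = 1.
  m_2 = 35*1 - 20 = 15, d_2 = (435 - 15^2)/35 = 210/35 = 6, a_2 = floor((20 + 15)/6) = 5.
  m_3 = 6*5 - 15 = 15, d_3 = (435 - 15^2)/6 = 210/6 = 35, a_3 = floor((20 + 15)/35) = 1.
  m_4 = 35*1 - 15 = 20, d_4 = (435 - 20^2)/35 = 35/35 = 1, a_4 = floor((20 + 20)/1) = 40.
  m_5 = 1*40 - 20 = 20, d_5 = (435 - 20^2)/1 = 35/1 = 35: (m_5, d_5) = (m_1, d_1) = (20, 35), so from here the quotients repeat a_1, ..., a_4; the period length is 4.
So sqrt(435) = [20; (1, 5, 1, 40)] with period length k = 4.
k is even, so the fundamental solution of x^2 - 435y^2 = 1 is (p_{k-1}, q_{k-1}) = (p_3, q_3); compute convergents through index 3.
Convergents (p_i = a_i*p_{i-1} + p_{i-2}, q_i = a_i*q_{i-1} + q_{i-2} with p_{-2}=0, p_{-1}=1, q_{-2}=1, q_{-1}=0):
  i=0: a_0=20, p_0 = 20*1 + 0 = 20, q_0 = 20*0 + 1 = 1.
  i=1: a_1=1, p_1 = 1*20 + 1 = 21, q_1 = 1*1 + 0 = 1.
  i=2: a_2=5, p_2 = 5*21 + 20 = 125, q_2 = 5*1 + 1 = 6.
  i=3: a_3=1, p_3 = 1*125 + 21 = 146, q_3 = 1*6 + 1 = 7.
Check: 146^2 - 435*7^2 = 21316 - 21315 = 1, so (x, y) = (146, 7) solves the equation, and by the theorem it is the least positive solution.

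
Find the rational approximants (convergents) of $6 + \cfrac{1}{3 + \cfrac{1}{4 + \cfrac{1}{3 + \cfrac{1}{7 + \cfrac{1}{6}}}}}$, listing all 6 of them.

6/1, 19/3, 82/13, 265/42, 1937/307, 11887/1884

Using the convergent recurrence p_i = a_i*p_{i-1} + p_{i-2}, q_i = a_i*q_{i-1} + q_{i-2} with p_{-2}=0, p_{-1}=1, q_{-2}=1, q_{-1}=0:
  i=0: a_0=6, p_0 = 6*1 + 0 = 6, q_0 = 6*0 + 1 = 1.
  i=1: a_1=3, p_1 = 3*6 + 1 = 19, q_1 = 3*1 + 0 = 3.
  i=2: a_2=4, p_2 = 4*19 + 6 = 82, q_2 = 4*3 + 1 = 13.
  i=3: a_3=3, p_3 = 3*82 + 19 = 265, q_3 = 3*13 + 3 = 42.
  i=4: a_4=7, p_4 = 7*265 + 82 = 1937, q_4 = 7*42 + 13 = 307.
  i=5: a_5=6, p_5 = 6*1937 + 265 = 11887, q_5 = 6*307 + 42 = 1884.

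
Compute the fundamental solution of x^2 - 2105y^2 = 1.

(x, y) = (16978089, 370052)

First expand sqrt(2105) as a continued fraction. With x_i = (sqrt(2105) + m_i)/d_i and (m_0, d_0) = (0, 1): a_0 = floor(sqrt(2105)) = 45, since 45^2 = 2025 <= 2105 < 2116 = 46^2.
Iterate m_{i+1} = d_i*a_i - m_i, d_{i+1} = (2105 - m_{i+1}^2)/d_i, a_{i+1} = floor((a_0 + m_{i+1})/d_{i+1}):
  m_1 = 1*45 - 0 = 45, d_1 = (2105 - 45^2)/1 = 80/1 = 80, a_1 = floor((45 + 45)/80) = 1.
  m_2 = 80*1 - 45 = 35, d_2 = (2105 - 35^2)/80 = 880/80 = 11, a_2 = floor((45 + 35)/11) = 7.
  m_3 = 11*7 - 35 = 42, d_3 = (2105 - 42^2)/11 = 341/11 = 31, a_3 = floor((45 + 42)/31) = 2.
  m_4 = 31*2 - 42 = 20, d_4 = (2105 - 20^2)/31 = 1705/31 = 55, a_4 = floor((45 + 20)/55) = 1.
  m_5 = 55*1 - 20 = 35, d_5 = (2105 - 35^2)/55 = 880/55 = 16, a_5 = floor((45 + 35)/16) = 5.
  m_6 = 16*5 - 35 = 45, d_6 = (2105 - 45^2)/16 = 80/16 = 5, a_6 = floor((45 + 45)/5) = 18.
  m_7 = 5*18 - 45 = 45, d_7 = (2105 - 45^2)/5 = 80/5 = 16, a_7 = floor((45 + 45)/16) = 5.
  m_8 = 16*5 - 45 = 35, d_8 = (2105 - 35^2)/16 = 880/16 = 55, a_8 = floor((45 + 35)/55) = 1.
  m_9 = 55*1 - 35 = 20, d_9 = (2105 - 20^2)/55 = 1705/55 = 31, a_9 = floor((45 + 20)/31) = 2.
  m_10 = 31*2 - 20 = 42, d_10 = (2105 - 42^2)/31 = 341/31 = 11, a_10 = floor((45 + 42)/11) = 7.
  m_11 = 11*7 - 42 = 35, d_11 = (2105 - 35^2)/11 = 880/11 = 80, a_11 = floor((45 + 35)/80) = 1.
  m_12 = 80*1 - 35 = 45, d_12 = (2105 - 45^2)/80 = 80/80 = 1, a_12 = floor((45 + 45)/1) = 90.
  m_13 = 1*90 - 45 = 45, d_13 = (2105 - 45^2)/1 = 80/1 = 80: (m_13, d_13) = (m_1, d_1) = (45, 80), so from here the quotients repeat a_1, ..., a_12; the period length is 12.
So sqrt(2105) = [45; (1, 7, 2, 1, 5, 18, 5, 1, 2, 7, 1, 90)] with period length k = 12.
k is even, so the fundamental solution of x^2 - 2105y^2 = 1 is (p_{k-1}, q_{k-1}) = (p_11, q_11); compute convergents through index 11.
Convergents (p_i = a_i*p_{i-1} + p_{i-2}, q_i = a_i*q_{i-1} + q_{i-2} with p_{-2}=0, p_{-1}=1, q_{-2}=1, q_{-1}=0):
  i=0: a_0=45, p_0 = 45*1 + 0 = 45, q_0 = 45*0 + 1 = 1.
  i=1: a_1=1, p_1 = 1*45 + 1 = 46, q_1 = 1*1 + 0 = 1.
  i=2: a_2=7, p_2 = 7*46 + 45 = 367, q_2 = 7*1 + 1 = 8.
  i=3: a_3=2, p_3 = 2*367 + 46 = 780, q_3 = 2*8 + 1 = 17.
  i=4: a_4=1, p_4 = 1*780 + 367 = 1147, q_4 = 1*17 + 8 = 25.
  i=5: a_5=5, p_5 = 5*1147 + 780 = 6515, q_5 = 5*25 + 17 = 142.
  i=6: a_6=18, p_6 = 18*6515 + 1147 = 118417, q_6 = 18*142 + 25 = 2581.
  i=7: a_7=5, p_7 = 5*118417 + 6515 = 598600, q_7 = 5*2581 + 142 = 13047.
  i=8: a_8=1, p_8 = 1*598600 + 118417 = 717017, q_8 = 1*13047 + 2581 = 15628.
  i=9: a_9=2, p_9 = 2*717017 + 598600 = 2032634, q_9 = 2*15628 + 13047 = 44303.
  i=10: a_10=7, p_10 = 7*2032634 + 717017 = 14945455, q_10 = 7*44303 + 15628 = 325749.
  i=11: a_11=1, p_11 = 1*14945455 + 2032634 = 16978089, q_11 = 1*325749 + 44303 = 370052.
Check: 16978089^2 - 2105*370052^2 = 288255506091921 - 288255506091920 = 1, so (x, y) = (16978089, 370052) solves the equation, and by the theorem it is the least positive solution.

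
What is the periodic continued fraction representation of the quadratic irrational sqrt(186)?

Write x_i = (sqrt(186) + m_i)/d_i with (m_0, d_0) = (0, 1). a_0 = floor(sqrt(186)) = 13, since 13^2 = 169 <= 186 < 196 = 14^2.
Iterate m_{i+1} = d_i*a_i - m_i, d_{i+1} = (186 - m_{i+1}^2)/d_i, a_{i+1} = floor((a_0 + m_{i+1})/d_{i+1}):
  m_1 = 1*13 - 0 = 13, d_1 = (186 - 13^2)/1 = 17/1 = 17, a_1 = floor((13 + 13)/17) = 1.
  m_2 = 17*1 - 13 = 4, d_2 = (186 - 4^2)/17 = 170/17 = 10, a_2 = floor((13 + 4)/10) = 1.
  m_3 = 10*1 - 4 = 6, d_3 = (186 - 6^2)/10 = 150/10 = 15, a_3 = floor((13 + 6)/15) = 1.
  m_4 = 15*1 - 6 = 9, d_4 = (186 - 9^2)/15 = 105/15 = 7, a_4 = floor((13 + 9)/7) = 3.
  m_5 = 7*3 - 9 = 12, d_5 = (186 - 12^2)/7 = 42/7 = 6, a_5 = floor((13 + 12)/6) = 4.
  m_6 = 6*4 - 12 = 12, d_6 = (186 - 12^2)/6 = 42/6 = 7, a_6 = floor((13 + 12)/7) = 3.
  m_7 = 7*3 - 12 = 9, d_7 = (186 - 9^2)/7 = 105/7 = 15, a_7 = floor((13 + 9)/15) = 1.
  m_8 = 15*1 - 9 = 6, d_8 = (186 - 6^2)/15 = 150/15 = 10, a_8 = floor((13 + 6)/10) = 1.
  m_9 = 10*1 - 6 = 4, d_9 = (186 - 4^2)/10 = 170/10 = 17, a_9 = floor((13 + 4)/17) = 1.
  m_10 = 17*1 - 4 = 13, d_10 = (186 - 13^2)/17 = 17/17 = 1, a_10 = floor((13 + 13)/1) = 26.
  m_11 = 1*26 - 13 = 13, d_11 = (186 - 13^2)/1 = 17/1 = 17: (m_11, d_11) = (m_1, d_1) = (13, 17), so from here the quotients repeat a_1, ..., a_10; the period length is 10.
Hence the expansion of sqrt(186) is a_0 = 13 followed by the repeating block 1, 1, 1, 3, 4, 3, 1, 1, 1, 26 (period 10).

[13; (1, 1, 1, 3, 4, 3, 1, 1, 1, 26)]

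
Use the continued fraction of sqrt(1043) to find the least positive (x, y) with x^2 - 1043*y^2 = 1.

First expand sqrt(1043) as a continued fraction. With x_i = (sqrt(1043) + m_i)/d_i and (m_0, d_0) = (0, 1): a_0 = floor(sqrt(1043)) = 32, since 32^2 = 1024 <= 1043 < 1089 = 33^2.
Iterate m_{i+1} = d_i*a_i - m_i, d_{i+1} = (1043 - m_{i+1}^2)/d_i, a_{i+1} = floor((a_0 + m_{i+1})/d_{i+1}):
  m_1 = 1*32 - 0 = 32, d_1 = (1043 - 32^2)/1 = 19/1 = 19, a_1 = floor((32 + 32)/19) = 3.
  m_2 = 19*3 - 32 = 25, d_2 = (1043 - 25^2)/19 = 418/19 = 22, a_2 = floor((32 + 25)/22) = 2.
  m_3 = 22*2 - 25 = 19, d_3 = (1043 - 19^2)/22 = 682/22 = 31, a_3 = floor((32 + 19)/31) = 1.
  m_4 = 31*1 - 19 = 12, d_4 = (1043 - 12^2)/31 = 899/31 = 29, a_4 = floor((32 + 12)/29) = 1.
  m_5 = 29*1 - 12 = 17, d_5 = (1043 - 17^2)/29 = 754/29 = 26, a_5 = floor((32 + 17)/26) = 1.
  m_6 = 26*1 - 17 = 9, d_6 = (1043 - 9^2)/26 = 962/26 = 37, a_6 = floor((32 + 9)/37) = 1.
  m_7 = 37*1 - 9 = 28, d_7 = (1043 - 28^2)/37 = 259/37 = 7, a_7 = floor((32 + 28)/7) = 8.
  m_8 = 7*8 - 28 = 28, d_8 = (1043 - 28^2)/7 = 259/7 = 37, a_8 = floor((32 + 28)/37) = 1.
  m_9 = 37*1 - 28 = 9, d_9 = (1043 - 9^2)/37 = 962/37 = 26, a_9 = floor((32 + 9)/26) = 1.
  m_10 = 26*1 - 9 = 17, d_10 = (1043 - 17^2)/26 = 754/26 = 29, a_10 = floor((32 + 17)/29) = 1.
  m_11 = 29*1 - 17 = 12, d_11 = (1043 - 12^2)/29 = 899/29 = 31, a_11 = floor((32 + 12)/31) = 1.
  m_12 = 31*1 - 12 = 19, d_12 = (1043 - 19^2)/31 = 682/31 = 22, a_12 = floor((32 + 19)/22) = 2.
  m_13 = 22*2 - 19 = 25, d_13 = (1043 - 25^2)/22 = 418/22 = 19, a_13 = floor((32 + 25)/19) = 3.
  m_14 = 19*3 - 25 = 32, d_14 = (1043 - 32^2)/19 = 19/19 = 1, a_14 = floor((32 + 32)/1) = 64.
  m_15 = 1*64 - 32 = 32, d_15 = (1043 - 32^2)/1 = 19/1 = 19: (m_15, d_15) = (m_1, d_1) = (32, 19), so from here the quotients repeat a_1, ..., a_14; the period length is 14.
So sqrt(1043) = [32; (3, 2, 1, 1, 1, 1, 8, 1, 1, 1, 1, 2, 3, 64)] with period length k = 14.
k is even, so the fundamental solution of x^2 - 1043y^2 = 1 is (p_{k-1}, q_{k-1}) = (p_13, q_13); compute convergents through index 13.
Convergents (p_i = a_i*p_{i-1} + p_{i-2}, q_i = a_i*q_{i-1} + q_{i-2} with p_{-2}=0, p_{-1}=1, q_{-2}=1, q_{-1}=0):
  i=0: a_0=32, p_0 = 32*1 + 0 = 32, q_0 = 32*0 + 1 = 1.
  i=1: a_1=3, p_1 = 3*32 + 1 = 97, q_1 = 3*1 + 0 = 3.
  i=2: a_2=2, p_2 = 2*97 + 32 = 226, q_2 = 2*3 + 1 = 7.
  i=3: a_3=1, p_3 = 1*226 + 97 = 323, q_3 = 1*7 + 3 = 10.
  i=4: a_4=1, p_4 = 1*323 + 226 = 549, q_4 = 1*10 + 7 = 17.
  i=5: a_5=1, p_5 = 1*549 + 323 = 872, q_5 = 1*17 + 10 = 27.
  i=6: a_6=1, p_6 = 1*872 + 549 = 1421, q_6 = 1*27 + 17 = 44.
  i=7: a_7=8, p_7 = 8*1421 + 872 = 12240, q_7 = 8*44 + 27 = 379.
  i=8: a_8=1, p_8 = 1*12240 + 1421 = 13661, q_8 = 1*379 + 44 = 423.
  i=9: a_9=1, p_9 = 1*13661 + 12240 = 25901, q_9 = 1*423 + 379 = 802.
  i=10: a_10=1, p_10 = 1*25901 + 13661 = 39562, q_10 = 1*802 + 423 = 1225.
  i=11: a_11=1, p_11 = 1*39562 + 25901 = 65463, q_11 = 1*1225 + 802 = 2027.
  i=12: a_12=2, p_12 = 2*65463 + 39562 = 170488, q_12 = 2*2027 + 1225 = 5279.
  i=13: a_13=3, p_13 = 3*170488 + 65463 = 576927, q_13 = 3*5279 + 2027 = 17864.
Check: 576927^2 - 1043*17864^2 = 332844763329 - 332844763328 = 1, so (x, y) = (576927, 17864) solves the equation, and by the theorem it is the least positive solution.

(x, y) = (576927, 17864)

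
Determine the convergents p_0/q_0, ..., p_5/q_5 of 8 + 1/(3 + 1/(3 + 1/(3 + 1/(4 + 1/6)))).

Using the convergent recurrence p_i = a_i*p_{i-1} + p_{i-2}, q_i = a_i*q_{i-1} + q_{i-2} with p_{-2}=0, p_{-1}=1, q_{-2}=1, q_{-1}=0:
  i=0: a_0=8, p_0 = 8*1 + 0 = 8, q_0 = 8*0 + 1 = 1.
  i=1: a_1=3, p_1 = 3*8 + 1 = 25, q_1 = 3*1 + 0 = 3.
  i=2: a_2=3, p_2 = 3*25 + 8 = 83, q_2 = 3*3 + 1 = 10.
  i=3: a_3=3, p_3 = 3*83 + 25 = 274, q_3 = 3*10 + 3 = 33.
  i=4: a_4=4, p_4 = 4*274 + 83 = 1179, q_4 = 4*33 + 10 = 142.
  i=5: a_5=6, p_5 = 6*1179 + 274 = 7348, q_5 = 6*142 + 33 = 885.

8/1, 25/3, 83/10, 274/33, 1179/142, 7348/885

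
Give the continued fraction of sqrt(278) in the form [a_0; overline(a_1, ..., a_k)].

Write x_i = (sqrt(278) + m_i)/d_i with (m_0, d_0) = (0, 1). a_0 = floor(sqrt(278)) = 16, since 16^2 = 256 <= 278 < 289 = 17^2.
Iterate m_{i+1} = d_i*a_i - m_i, d_{i+1} = (278 - m_{i+1}^2)/d_i, a_{i+1} = floor((a_0 + m_{i+1})/d_{i+1}):
  m_1 = 1*16 - 0 = 16, d_1 = (278 - 16^2)/1 = 22/1 = 22, a_1 = floor((16 + 16)/22) = 1.
  m_2 = 22*1 - 16 = 6, d_2 = (278 - 6^2)/22 = 242/22 = 11, a_2 = floor((16 + 6)/11) = 2.
  m_3 = 11*2 - 6 = 16, d_3 = (278 - 16^2)/11 = 22/11 = 2, a_3 = floor((16 + 16)/2) = 16.
  m_4 = 2*16 - 16 = 16, d_4 = (278 - 16^2)/2 = 22/2 = 11, a_4 = floor((16 + 16)/11) = 2.
  m_5 = 11*2 - 16 = 6, d_5 = (278 - 6^2)/11 = 242/11 = 22, a_5 = floor((16 + 6)/22) = 1.
  m_6 = 22*1 - 6 = 16, d_6 = (278 - 16^2)/22 = 22/22 = 1, a_6 = floor((16 + 16)/1) = 32.
  m_7 = 1*32 - 16 = 16, d_7 = (278 - 16^2)/1 = 22/1 = 22: (m_7, d_7) = (m_1, d_1) = (16, 22), so from here the quotients repeat a_1, ..., a_6; the period length is 6.
Hence the expansion of sqrt(278) is a_0 = 16 followed by the repeating block 1, 2, 16, 2, 1, 32 (period 6).

[16; overline(1, 2, 16, 2, 1, 32)]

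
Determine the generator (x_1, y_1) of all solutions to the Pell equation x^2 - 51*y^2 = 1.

(x, y) = (50, 7)

First expand sqrt(51) as a continued fraction. With x_i = (sqrt(51) + m_i)/d_i and (m_0, d_0) = (0, 1): a_0 = floor(sqrt(51)) = 7, since 7^2 = 49 <= 51 < 64 = 8^2.
Iterate m_{i+1} = d_i*a_i - m_i, d_{i+1} = (51 - m_{i+1}^2)/d_i, a_{i+1} = floor((a_0 + m_{i+1})/d_{i+1}):
  m_1 = 1*7 - 0 = 7, d_1 = (51 - 7^2)/1 = 2/1 = 2, a_1 = floor((7 + 7)/2) = 7.
  m_2 = 2*7 - 7 = 7, d_2 = (51 - 7^2)/2 = 2/2 = 1, a_2 = floor((7 + 7)/1) = 14.
  m_3 = 1*14 - 7 = 7, d_3 = (51 - 7^2)/1 = 2/1 = 2: (m_3, d_3) = (m_1, d_1) = (7, 2), so from here the quotients repeat a_1, a_2; the period length is 2.
So sqrt(51) = [7; (7, 14)] with period length k = 2.
k is even, so the fundamental solution of x^2 - 51y^2 = 1 is (p_{k-1}, q_{k-1}) = (p_1, q_1); compute convergents through index 1.
Convergents (p_i = a_i*p_{i-1} + p_{i-2}, q_i = a_i*q_{i-1} + q_{i-2} with p_{-2}=0, p_{-1}=1, q_{-2}=1, q_{-1}=0):
  i=0: a_0=7, p_0 = 7*1 + 0 = 7, q_0 = 7*0 + 1 = 1.
  i=1: a_1=7, p_1 = 7*7 + 1 = 50, q_1 = 7*1 + 0 = 7.
Check: 50^2 - 51*7^2 = 2500 - 2499 = 1, so (x, y) = (50, 7) solves the equation, and by the theorem it is the least positive solution.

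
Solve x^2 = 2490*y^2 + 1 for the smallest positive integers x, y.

(x, y) = (499, 10)

First expand sqrt(2490) as a continued fraction. With x_i = (sqrt(2490) + m_i)/d_i and (m_0, d_0) = (0, 1): a_0 = floor(sqrt(2490)) = 49, since 49^2 = 2401 <= 2490 < 2500 = 50^2.
Iterate m_{i+1} = d_i*a_i - m_i, d_{i+1} = (2490 - m_{i+1}^2)/d_i, a_{i+1} = floor((a_0 + m_{i+1})/d_{i+1}):
  m_1 = 1*49 - 0 = 49, d_1 = (2490 - 49^2)/1 = 89/1 = 89, a_1 = floor((49 + 49)/89) = 1.
  m_2 = 89*1 - 49 = 40, d_2 = (2490 - 40^2)/89 = 890/89 = 10, a_2 = floor((49 + 40)/10) = 8.
  m_3 = 10*8 - 40 = 40, d_3 = (2490 - 40^2)/10 = 890/10 = 89, a_3 = floor((49 + 40)/89) = 1.
  m_4 = 89*1 - 40 = 49, d_4 = (2490 - 49^2)/89 = 89/89 = 1, a_4 = floor((49 + 49)/1) = 98.
  m_5 = 1*98 - 49 = 49, d_5 = (2490 - 49^2)/1 = 89/1 = 89: (m_5, d_5) = (m_1, d_1) = (49, 89), so from here the quotients repeat a_1, ..., a_4; the period length is 4.
So sqrt(2490) = [49; (1, 8, 1, 98)] with period length k = 4.
k is even, so the fundamental solution of x^2 - 2490y^2 = 1 is (p_{k-1}, q_{k-1}) = (p_3, q_3); compute convergents through index 3.
Convergents (p_i = a_i*p_{i-1} + p_{i-2}, q_i = a_i*q_{i-1} + q_{i-2} with p_{-2}=0, p_{-1}=1, q_{-2}=1, q_{-1}=0):
  i=0: a_0=49, p_0 = 49*1 + 0 = 49, q_0 = 49*0 + 1 = 1.
  i=1: a_1=1, p_1 = 1*49 + 1 = 50, q_1 = 1*1 + 0 = 1.
  i=2: a_2=8, p_2 = 8*50 + 49 = 449, q_2 = 8*1 + 1 = 9.
  i=3: a_3=1, p_3 = 1*449 + 50 = 499, q_3 = 1*9 + 1 = 10.
Check: 499^2 - 2490*10^2 = 249001 - 249000 = 1, so (x, y) = (499, 10) solves the equation, and by the theorem it is the least positive solution.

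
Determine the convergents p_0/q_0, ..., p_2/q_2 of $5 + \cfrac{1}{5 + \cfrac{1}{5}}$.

5/1, 26/5, 135/26

Using the convergent recurrence p_i = a_i*p_{i-1} + p_{i-2}, q_i = a_i*q_{i-1} + q_{i-2} with p_{-2}=0, p_{-1}=1, q_{-2}=1, q_{-1}=0:
  i=0: a_0=5, p_0 = 5*1 + 0 = 5, q_0 = 5*0 + 1 = 1.
  i=1: a_1=5, p_1 = 5*5 + 1 = 26, q_1 = 5*1 + 0 = 5.
  i=2: a_2=5, p_2 = 5*26 + 5 = 135, q_2 = 5*5 + 1 = 26.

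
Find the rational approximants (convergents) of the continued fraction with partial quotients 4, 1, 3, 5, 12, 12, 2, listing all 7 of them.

Using the convergent recurrence p_i = a_i*p_{i-1} + p_{i-2}, q_i = a_i*q_{i-1} + q_{i-2} with p_{-2}=0, p_{-1}=1, q_{-2}=1, q_{-1}=0:
  i=0: a_0=4, p_0 = 4*1 + 0 = 4, q_0 = 4*0 + 1 = 1.
  i=1: a_1=1, p_1 = 1*4 + 1 = 5, q_1 = 1*1 + 0 = 1.
  i=2: a_2=3, p_2 = 3*5 + 4 = 19, q_2 = 3*1 + 1 = 4.
  i=3: a_3=5, p_3 = 5*19 + 5 = 100, q_3 = 5*4 + 1 = 21.
  i=4: a_4=12, p_4 = 12*100 + 19 = 1219, q_4 = 12*21 + 4 = 256.
  i=5: a_5=12, p_5 = 12*1219 + 100 = 14728, q_5 = 12*256 + 21 = 3093.
  i=6: a_6=2, p_6 = 2*14728 + 1219 = 30675, q_6 = 2*3093 + 256 = 6442.

4/1, 5/1, 19/4, 100/21, 1219/256, 14728/3093, 30675/6442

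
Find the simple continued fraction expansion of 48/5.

[9; 1, 1, 2]

Run the Euclidean algorithm on 48 and 5; the successive quotients are the partial quotients a_0, a_1, ... (each step inverts the fractional part left over by the previous one):
  48 = 9*5 + 3, so a_0 = 9.
  5 = 1*3 + 2, so a_1 = 1.
  3 = 1*2 + 1, so a_2 = 1.
  2 = 2*1 + 0, so a_3 = 2.
The remainder reaches 0 after 4 divisions, so the expansion has 4 partial quotients, read off in order.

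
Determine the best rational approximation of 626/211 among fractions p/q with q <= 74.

Expand x = 626/211 as a continued fraction with the Euclidean algorithm:
  626 = 2*211 + 204, so a_0 = 2.
  211 = 1*204 + 7, so a_1 = 1.
  204 = 29*7 + 1, so a_2 = 29.
  7 = 7*1 + 0, so a_3 = 7.
so x = [2; 1, 29, 7].
Convergents (p_i = a_i*p_{i-1} + p_{i-2}, q_i = a_i*q_{i-1} + q_{i-2} with p_{-2}=0, p_{-1}=1, q_{-2}=1, q_{-1}=0), until the denominator exceeds 74:
  i=0: a_0=2, p_0 = 2*1 + 0 = 2, q_0 = 2*0 + 1 = 1.
  i=1: a_1=1, p_1 = 1*2 + 1 = 3, q_1 = 1*1 + 0 = 1.
  i=2: a_2=29, p_2 = 29*3 + 2 = 89, q_2 = 29*1 + 1 = 30.
  i=3: a_3=7, p_3 = 7*89 + 3 = 626, q_3 = 7*30 + 1 = 211.
q_3 = 211 > 74, so the last convergent with denominator <= 74 is p_2/q_2 = 89/30.
The closest fraction with denominator <= 74 is either p_2/q_2 or the intermediate fraction (k*p_2 + p_1)/(k*q_2 + q_1) with the largest k >= 1 whose denominator stays <= 74; these approach x as k grows, and every other convergent or intermediate fraction in range is farther away.
Largest k: floor((74 - q_1)/q_2) = floor((74 - 1)/30) = 2.
That gives (2*89 + 3)/(2*30 + 1) = 181/61.
Compare the errors: |x - 89/30| = |626*30 - 89*211|/(211*30) = 1/6330, and |x - 181/61| = |626*61 - 181*211|/(211*61) = 5/12871.
Cross-multiplying, 1*12871 = 12871 < 31650 = 5*6330, so 1/6330 is smaller: the convergent 89/30 is closer to x than 181/61.

89/30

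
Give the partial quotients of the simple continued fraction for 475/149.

[3; 5, 3, 9]

Run the Euclidean algorithm on 475 and 149; the successive quotients are the partial quotients a_0, a_1, ... (each step inverts the fractional part left over by the previous one):
  475 = 3*149 + 28, so a_0 = 3.
  149 = 5*28 + 9, so a_1 = 5.
  28 = 3*9 + 1, so a_2 = 3.
  9 = 9*1 + 0, so a_3 = 9.
The remainder reaches 0 after 4 divisions, so the expansion has 4 partial quotients, read off in order.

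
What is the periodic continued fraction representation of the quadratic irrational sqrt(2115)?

[45; (1, 90)]

Write x_i = (sqrt(2115) + m_i)/d_i with (m_0, d_0) = (0, 1). a_0 = floor(sqrt(2115)) = 45, since 45^2 = 2025 <= 2115 < 2116 = 46^2.
Iterate m_{i+1} = d_i*a_i - m_i, d_{i+1} = (2115 - m_{i+1}^2)/d_i, a_{i+1} = floor((a_0 + m_{i+1})/d_{i+1}):
  m_1 = 1*45 - 0 = 45, d_1 = (2115 - 45^2)/1 = 90/1 = 90, a_1 = floor((45 + 45)/90) = 1.
  m_2 = 90*1 - 45 = 45, d_2 = (2115 - 45^2)/90 = 90/90 = 1, a_2 = floor((45 + 45)/1) = 90.
  m_3 = 1*90 - 45 = 45, d_3 = (2115 - 45^2)/1 = 90/1 = 90: (m_3, d_3) = (m_1, d_1) = (45, 90), so from here the quotients repeat a_1, a_2; the period length is 2.
Hence the expansion of sqrt(2115) is a_0 = 45 followed by the repeating block 1, 90 (period 2).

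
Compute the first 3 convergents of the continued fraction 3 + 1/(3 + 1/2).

3/1, 10/3, 23/7

Using the convergent recurrence p_i = a_i*p_{i-1} + p_{i-2}, q_i = a_i*q_{i-1} + q_{i-2} with p_{-2}=0, p_{-1}=1, q_{-2}=1, q_{-1}=0:
  i=0: a_0=3, p_0 = 3*1 + 0 = 3, q_0 = 3*0 + 1 = 1.
  i=1: a_1=3, p_1 = 3*3 + 1 = 10, q_1 = 3*1 + 0 = 3.
  i=2: a_2=2, p_2 = 2*10 + 3 = 23, q_2 = 2*3 + 1 = 7.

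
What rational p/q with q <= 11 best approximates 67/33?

Expand x = 67/33 as a continued fraction with the Euclidean algorithm:
  67 = 2*33 + 1, so a_0 = 2.
  33 = 33*1 + 0, so a_1 = 33.
so x = [2; 33].
Convergents (p_i = a_i*p_{i-1} + p_{i-2}, q_i = a_i*q_{i-1} + q_{i-2} with p_{-2}=0, p_{-1}=1, q_{-2}=1, q_{-1}=0), until the denominator exceeds 11:
  i=0: a_0=2, p_0 = 2*1 + 0 = 2, q_0 = 2*0 + 1 = 1.
  i=1: a_1=33, p_1 = 33*2 + 1 = 67, q_1 = 33*1 + 0 = 33.
q_1 = 33 > 11, so the last convergent with denominator <= 11 is p_0/q_0 = 2/1.
The closest fraction with denominator <= 11 is either p_0/q_0 or the intermediate fraction (k*p_0 + p_{-1})/(k*q_0 + q_{-1}) with the largest k >= 1 whose denominator stays <= 11; these approach x as k grows, and every other convergent or intermediate fraction in range is farther away.
Largest k: floor((11 - q_{-1})/q_0) = floor((11 - 0)/1) = 11 (using the seeds p_{-1} = 1, q_{-1} = 0).
That gives (11*2 + 1)/(11*1 + 0) = 23/11.
Compare the errors: |x - 2/1| = |67*1 - 2*33|/(33*1) = 1/33, and |x - 23/11| = |67*11 - 23*33|/(33*11) = 22/363.
Cross-multiplying, 1*363 = 363 < 726 = 22*33, so 1/33 is smaller: the convergent 2/1 is closer to x than 23/11.

2/1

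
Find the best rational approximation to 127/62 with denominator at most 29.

43/21

Expand x = 127/62 as a continued fraction with the Euclidean algorithm:
  127 = 2*62 + 3, so a_0 = 2.
  62 = 20*3 + 2, so a_1 = 20.
  3 = 1*2 + 1, so a_2 = 1.
  2 = 2*1 + 0, so a_3 = 2.
so x = [2; 20, 1, 2].
Convergents (p_i = a_i*p_{i-1} + p_{i-2}, q_i = a_i*q_{i-1} + q_{i-2} with p_{-2}=0, p_{-1}=1, q_{-2}=1, q_{-1}=0), until the denominator exceeds 29:
  i=0: a_0=2, p_0 = 2*1 + 0 = 2, q_0 = 2*0 + 1 = 1.
  i=1: a_1=20, p_1 = 20*2 + 1 = 41, q_1 = 20*1 + 0 = 20.
  i=2: a_2=1, p_2 = 1*41 + 2 = 43, q_2 = 1*20 + 1 = 21.
  i=3: a_3=2, p_3 = 2*43 + 41 = 127, q_3 = 2*21 + 20 = 62.
q_3 = 62 > 29, so the last convergent with denominator <= 29 is p_2/q_2 = 43/21.
The closest fraction with denominator <= 29 is either p_2/q_2 or the intermediate fraction (k*p_2 + p_1)/(k*q_2 + q_1) with the largest k >= 1 whose denominator stays <= 29; these approach x as k grows, and every other convergent or intermediate fraction in range is farther away.
Largest k: floor((29 - q_1)/q_2) = floor((29 - 20)/21) = 0.
Since k = 0, no intermediate fraction beyond p_2/q_2 has denominator <= 29, so the convergent 43/21 is the closest (its error is |127*21 - 43*62|/(62*21) = 1/1302).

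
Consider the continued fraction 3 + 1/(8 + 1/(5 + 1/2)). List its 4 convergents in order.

3/1, 25/8, 128/41, 281/90

Using the convergent recurrence p_i = a_i*p_{i-1} + p_{i-2}, q_i = a_i*q_{i-1} + q_{i-2} with p_{-2}=0, p_{-1}=1, q_{-2}=1, q_{-1}=0:
  i=0: a_0=3, p_0 = 3*1 + 0 = 3, q_0 = 3*0 + 1 = 1.
  i=1: a_1=8, p_1 = 8*3 + 1 = 25, q_1 = 8*1 + 0 = 8.
  i=2: a_2=5, p_2 = 5*25 + 3 = 128, q_2 = 5*8 + 1 = 41.
  i=3: a_3=2, p_3 = 2*128 + 25 = 281, q_3 = 2*41 + 8 = 90.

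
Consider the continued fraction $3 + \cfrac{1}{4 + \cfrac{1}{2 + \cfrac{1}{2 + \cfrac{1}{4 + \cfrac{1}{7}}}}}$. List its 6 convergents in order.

3/1, 13/4, 29/9, 71/22, 313/97, 2262/701

Using the convergent recurrence p_i = a_i*p_{i-1} + p_{i-2}, q_i = a_i*q_{i-1} + q_{i-2} with p_{-2}=0, p_{-1}=1, q_{-2}=1, q_{-1}=0:
  i=0: a_0=3, p_0 = 3*1 + 0 = 3, q_0 = 3*0 + 1 = 1.
  i=1: a_1=4, p_1 = 4*3 + 1 = 13, q_1 = 4*1 + 0 = 4.
  i=2: a_2=2, p_2 = 2*13 + 3 = 29, q_2 = 2*4 + 1 = 9.
  i=3: a_3=2, p_3 = 2*29 + 13 = 71, q_3 = 2*9 + 4 = 22.
  i=4: a_4=4, p_4 = 4*71 + 29 = 313, q_4 = 4*22 + 9 = 97.
  i=5: a_5=7, p_5 = 7*313 + 71 = 2262, q_5 = 7*97 + 22 = 701.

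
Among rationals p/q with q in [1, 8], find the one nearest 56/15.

15/4

Expand x = 56/15 as a continued fraction with the Euclidean algorithm:
  56 = 3*15 + 11, so a_0 = 3.
  15 = 1*11 + 4, so a_1 = 1.
  11 = 2*4 + 3, so a_2 = 2.
  4 = 1*3 + 1, so a_3 = 1.
  3 = 3*1 + 0, so a_4 = 3.
so x = [3; 1, 2, 1, 3].
Convergents (p_i = a_i*p_{i-1} + p_{i-2}, q_i = a_i*q_{i-1} + q_{i-2} with p_{-2}=0, p_{-1}=1, q_{-2}=1, q_{-1}=0), until the denominator exceeds 8:
  i=0: a_0=3, p_0 = 3*1 + 0 = 3, q_0 = 3*0 + 1 = 1.
  i=1: a_1=1, p_1 = 1*3 + 1 = 4, q_1 = 1*1 + 0 = 1.
  i=2: a_2=2, p_2 = 2*4 + 3 = 11, q_2 = 2*1 + 1 = 3.
  i=3: a_3=1, p_3 = 1*11 + 4 = 15, q_3 = 1*3 + 1 = 4.
  i=4: a_4=3, p_4 = 3*15 + 11 = 56, q_4 = 3*4 + 3 = 15.
q_4 = 15 > 8, so the last convergent with denominator <= 8 is p_3/q_3 = 15/4.
The closest fraction with denominator <= 8 is either p_3/q_3 or the intermediate fraction (k*p_3 + p_2)/(k*q_3 + q_2) with the largest k >= 1 whose denominator stays <= 8; these approach x as k grows, and every other convergent or intermediate fraction in range is farther away.
Largest k: floor((8 - q_2)/q_3) = floor((8 - 3)/4) = 1.
That gives (1*15 + 11)/(1*4 + 3) = 26/7.
Compare the errors: |x - 15/4| = |56*4 - 15*15|/(15*4) = 1/60, and |x - 26/7| = |56*7 - 26*15|/(15*7) = 2/105.
Cross-multiplying, 1*105 = 105 < 120 = 2*60, so 1/60 is smaller: the convergent 15/4 is closer to x than 26/7.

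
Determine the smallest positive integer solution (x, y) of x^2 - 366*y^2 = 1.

(x, y) = (907925, 47458)

First expand sqrt(366) as a continued fraction. With x_i = (sqrt(366) + m_i)/d_i and (m_0, d_0) = (0, 1): a_0 = floor(sqrt(366)) = 19, since 19^2 = 361 <= 366 < 400 = 20^2.
Iterate m_{i+1} = d_i*a_i - m_i, d_{i+1} = (366 - m_{i+1}^2)/d_i, a_{i+1} = floor((a_0 + m_{i+1})/d_{i+1}):
  m_1 = 1*19 - 0 = 19, d_1 = (366 - 19^2)/1 = 5/1 = 5, a_1 = floor((19 + 19)/5) = 7.
  m_2 = 5*7 - 19 = 16, d_2 = (366 - 16^2)/5 = 110/5 = 22, a_2 = floor((19 + 16)/22) = 1.
  m_3 = 22*1 - 16 = 6, d_3 = (366 - 6^2)/22 = 330/22 = 15, a_3 = floor((19 + 6)/15) = 1.
  m_4 = 15*1 - 6 = 9, d_4 = (366 - 9^2)/15 = 285/15 = 19, a_4 = floor((19 + 9)/19) = 1.
  m_5 = 19*1 - 9 = 10, d_5 = (366 - 10^2)/19 = 266/19 = 14, a_5 = floor((19 + 10)/14) = 2.
  m_6 = 14*2 - 10 = 18, d_6 = (366 - 18^2)/14 = 42/14 = 3, a_6 = floor((19 + 18)/3) = 12.
  m_7 = 3*12 - 18 = 18, d_7 = (366 - 18^2)/3 = 42/3 = 14, a_7 = floor((19 + 18)/14) = 2.
  m_8 = 14*2 - 18 = 10, d_8 = (366 - 10^2)/14 = 266/14 = 19, a_8 = floor((19 + 10)/19) = 1.
  m_9 = 19*1 - 10 = 9, d_9 = (366 - 9^2)/19 = 285/19 = 15, a_9 = floor((19 + 9)/15) = 1.
  m_10 = 15*1 - 9 = 6, d_10 = (366 - 6^2)/15 = 330/15 = 22, a_10 = floor((19 + 6)/22) = 1.
  m_11 = 22*1 - 6 = 16, d_11 = (366 - 16^2)/22 = 110/22 = 5, a_11 = floor((19 + 16)/5) = 7.
  m_12 = 5*7 - 16 = 19, d_12 = (366 - 19^2)/5 = 5/5 = 1, a_12 = floor((19 + 19)/1) = 38.
  m_13 = 1*38 - 19 = 19, d_13 = (366 - 19^2)/1 = 5/1 = 5: (m_13, d_13) = (m_1, d_1) = (19, 5), so from here the quotients repeat a_1, ..., a_12; the period length is 12.
So sqrt(366) = [19; (7, 1, 1, 1, 2, 12, 2, 1, 1, 1, 7, 38)] with period length k = 12.
k is even, so the fundamental solution of x^2 - 366y^2 = 1 is (p_{k-1}, q_{k-1}) = (p_11, q_11); compute convergents through index 11.
Convergents (p_i = a_i*p_{i-1} + p_{i-2}, q_i = a_i*q_{i-1} + q_{i-2} with p_{-2}=0, p_{-1}=1, q_{-2}=1, q_{-1}=0):
  i=0: a_0=19, p_0 = 19*1 + 0 = 19, q_0 = 19*0 + 1 = 1.
  i=1: a_1=7, p_1 = 7*19 + 1 = 134, q_1 = 7*1 + 0 = 7.
  i=2: a_2=1, p_2 = 1*134 + 19 = 153, q_2 = 1*7 + 1 = 8.
  i=3: a_3=1, p_3 = 1*153 + 134 = 287, q_3 = 1*8 + 7 = 15.
  i=4: a_4=1, p_4 = 1*287 + 153 = 440, q_4 = 1*15 + 8 = 23.
  i=5: a_5=2, p_5 = 2*440 + 287 = 1167, q_5 = 2*23 + 15 = 61.
  i=6: a_6=12, p_6 = 12*1167 + 440 = 14444, q_6 = 12*61 + 23 = 755.
  i=7: a_7=2, p_7 = 2*14444 + 1167 = 30055, q_7 = 2*755 + 61 = 1571.
  i=8: a_8=1, p_8 = 1*30055 + 14444 = 44499, q_8 = 1*1571 + 755 = 2326.
  i=9: a_9=1, p_9 = 1*44499 + 30055 = 74554, q_9 = 1*2326 + 1571 = 3897.
  i=10: a_10=1, p_10 = 1*74554 + 44499 = 119053, q_10 = 1*3897 + 2326 = 6223.
  i=11: a_11=7, p_11 = 7*119053 + 74554 = 907925, q_11 = 7*6223 + 3897 = 47458.
Check: 907925^2 - 366*47458^2 = 824327805625 - 824327805624 = 1, so (x, y) = (907925, 47458) solves the equation, and by the theorem it is the least positive solution.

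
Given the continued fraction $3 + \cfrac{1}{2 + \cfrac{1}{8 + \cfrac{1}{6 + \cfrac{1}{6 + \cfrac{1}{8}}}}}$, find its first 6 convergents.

3/1, 7/2, 59/17, 361/104, 2225/641, 18161/5232

Using the convergent recurrence p_i = a_i*p_{i-1} + p_{i-2}, q_i = a_i*q_{i-1} + q_{i-2} with p_{-2}=0, p_{-1}=1, q_{-2}=1, q_{-1}=0:
  i=0: a_0=3, p_0 = 3*1 + 0 = 3, q_0 = 3*0 + 1 = 1.
  i=1: a_1=2, p_1 = 2*3 + 1 = 7, q_1 = 2*1 + 0 = 2.
  i=2: a_2=8, p_2 = 8*7 + 3 = 59, q_2 = 8*2 + 1 = 17.
  i=3: a_3=6, p_3 = 6*59 + 7 = 361, q_3 = 6*17 + 2 = 104.
  i=4: a_4=6, p_4 = 6*361 + 59 = 2225, q_4 = 6*104 + 17 = 641.
  i=5: a_5=8, p_5 = 8*2225 + 361 = 18161, q_5 = 8*641 + 104 = 5232.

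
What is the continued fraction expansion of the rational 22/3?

[7; 3]

Run the Euclidean algorithm on 22 and 3; the successive quotients are the partial quotients a_0, a_1, ... (each step inverts the fractional part left over by the previous one):
  22 = 7*3 + 1, so a_0 = 7.
  3 = 3*1 + 0, so a_1 = 3.
The remainder reaches 0 after 2 divisions, so the expansion has 2 partial quotients, read off in order.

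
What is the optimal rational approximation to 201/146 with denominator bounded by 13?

Expand x = 201/146 as a continued fraction with the Euclidean algorithm:
  201 = 1*146 + 55, so a_0 = 1.
  146 = 2*55 + 36, so a_1 = 2.
  55 = 1*36 + 19, so a_2 = 1.
  36 = 1*19 + 17, so a_3 = 1.
  19 = 1*17 + 2, so a_4 = 1.
  17 = 8*2 + 1, so a_5 = 8.
  2 = 2*1 + 0, so a_6 = 2.
so x = [1; 2, 1, 1, 1, 8, 2].
Convergents (p_i = a_i*p_{i-1} + p_{i-2}, q_i = a_i*q_{i-1} + q_{i-2} with p_{-2}=0, p_{-1}=1, q_{-2}=1, q_{-1}=0), until the denominator exceeds 13:
  i=0: a_0=1, p_0 = 1*1 + 0 = 1, q_0 = 1*0 + 1 = 1.
  i=1: a_1=2, p_1 = 2*1 + 1 = 3, q_1 = 2*1 + 0 = 2.
  i=2: a_2=1, p_2 = 1*3 + 1 = 4, q_2 = 1*2 + 1 = 3.
  i=3: a_3=1, p_3 = 1*4 + 3 = 7, q_3 = 1*3 + 2 = 5.
  i=4: a_4=1, p_4 = 1*7 + 4 = 11, q_4 = 1*5 + 3 = 8.
  i=5: a_5=8, p_5 = 8*11 + 7 = 95, q_5 = 8*8 + 5 = 69.
q_5 = 69 > 13, so the last convergent with denominator <= 13 is p_4/q_4 = 11/8.
The closest fraction with denominator <= 13 is either p_4/q_4 or the intermediate fraction (k*p_4 + p_3)/(k*q_4 + q_3) with the largest k >= 1 whose denominator stays <= 13; these approach x as k grows, and every other convergent or intermediate fraction in range is farther away.
Largest k: floor((13 - q_3)/q_4) = floor((13 - 5)/8) = 1.
That gives (1*11 + 7)/(1*8 + 5) = 18/13.
Compare the errors: |x - 11/8| = |201*8 - 11*146|/(146*8) = 2/1168, and |x - 18/13| = |201*13 - 18*146|/(146*13) = 15/1898.
Cross-multiplying, 2*1898 = 3796 < 17520 = 15*1168, so 2/1168 is smaller: the convergent 11/8 is closer to x than 18/13.

11/8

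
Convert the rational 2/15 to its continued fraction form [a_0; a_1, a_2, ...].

Run the Euclidean algorithm on 2 and 15; the successive quotients are the partial quotients a_0, a_1, ... (each step inverts the fractional part left over by the previous one):
  2 = 0*15 + 2, so a_0 = 0.
  15 = 7*2 + 1, so a_1 = 7.
  2 = 2*1 + 0, so a_2 = 2.
The remainder reaches 0 after 3 divisions, so the expansion has 3 partial quotients, read off in order.

[0; 7, 2]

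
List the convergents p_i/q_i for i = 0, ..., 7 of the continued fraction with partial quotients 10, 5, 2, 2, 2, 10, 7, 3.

Using the convergent recurrence p_i = a_i*p_{i-1} + p_{i-2}, q_i = a_i*q_{i-1} + q_{i-2} with p_{-2}=0, p_{-1}=1, q_{-2}=1, q_{-1}=0:
  i=0: a_0=10, p_0 = 10*1 + 0 = 10, q_0 = 10*0 + 1 = 1.
  i=1: a_1=5, p_1 = 5*10 + 1 = 51, q_1 = 5*1 + 0 = 5.
  i=2: a_2=2, p_2 = 2*51 + 10 = 112, q_2 = 2*5 + 1 = 11.
  i=3: a_3=2, p_3 = 2*112 + 51 = 275, q_3 = 2*11 + 5 = 27.
  i=4: a_4=2, p_4 = 2*275 + 112 = 662, q_4 = 2*27 + 11 = 65.
  i=5: a_5=10, p_5 = 10*662 + 275 = 6895, q_5 = 10*65 + 27 = 677.
  i=6: a_6=7, p_6 = 7*6895 + 662 = 48927, q_6 = 7*677 + 65 = 4804.
  i=7: a_7=3, p_7 = 3*48927 + 6895 = 153676, q_7 = 3*4804 + 677 = 15089.

10/1, 51/5, 112/11, 275/27, 662/65, 6895/677, 48927/4804, 153676/15089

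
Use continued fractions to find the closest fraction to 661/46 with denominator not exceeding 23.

273/19

Expand x = 661/46 as a continued fraction with the Euclidean algorithm:
  661 = 14*46 + 17, so a_0 = 14.
  46 = 2*17 + 12, so a_1 = 2.
  17 = 1*12 + 5, so a_2 = 1.
  12 = 2*5 + 2, so a_3 = 2.
  5 = 2*2 + 1, so a_4 = 2.
  2 = 2*1 + 0, so a_5 = 2.
so x = [14; 2, 1, 2, 2, 2].
Convergents (p_i = a_i*p_{i-1} + p_{i-2}, q_i = a_i*q_{i-1} + q_{i-2} with p_{-2}=0, p_{-1}=1, q_{-2}=1, q_{-1}=0), until the denominator exceeds 23:
  i=0: a_0=14, p_0 = 14*1 + 0 = 14, q_0 = 14*0 + 1 = 1.
  i=1: a_1=2, p_1 = 2*14 + 1 = 29, q_1 = 2*1 + 0 = 2.
  i=2: a_2=1, p_2 = 1*29 + 14 = 43, q_2 = 1*2 + 1 = 3.
  i=3: a_3=2, p_3 = 2*43 + 29 = 115, q_3 = 2*3 + 2 = 8.
  i=4: a_4=2, p_4 = 2*115 + 43 = 273, q_4 = 2*8 + 3 = 19.
  i=5: a_5=2, p_5 = 2*273 + 115 = 661, q_5 = 2*19 + 8 = 46.
q_5 = 46 > 23, so the last convergent with denominator <= 23 is p_4/q_4 = 273/19.
The closest fraction with denominator <= 23 is either p_4/q_4 or the intermediate fraction (k*p_4 + p_3)/(k*q_4 + q_3) with the largest k >= 1 whose denominator stays <= 23; these approach x as k grows, and every other convergent or intermediate fraction in range is farther away.
Largest k: floor((23 - q_3)/q_4) = floor((23 - 8)/19) = 0.
Since k = 0, no intermediate fraction beyond p_4/q_4 has denominator <= 23, so the convergent 273/19 is the closest (its error is |661*19 - 273*46|/(46*19) = 1/874).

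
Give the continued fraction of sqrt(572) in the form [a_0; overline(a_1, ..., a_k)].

Write x_i = (sqrt(572) + m_i)/d_i with (m_0, d_0) = (0, 1). a_0 = floor(sqrt(572)) = 23, since 23^2 = 529 <= 572 < 576 = 24^2.
Iterate m_{i+1} = d_i*a_i - m_i, d_{i+1} = (572 - m_{i+1}^2)/d_i, a_{i+1} = floor((a_0 + m_{i+1})/d_{i+1}):
  m_1 = 1*23 - 0 = 23, d_1 = (572 - 23^2)/1 = 43/1 = 43, a_1 = floor((23 + 23)/43) = 1.
  m_2 = 43*1 - 23 = 20, d_2 = (572 - 20^2)/43 = 172/43 = 4, a_2 = floor((23 + 20)/4) = 10.
  m_3 = 4*10 - 20 = 20, d_3 = (572 - 20^2)/4 = 172/4 = 43, a_3 = floor((23 + 20)/43) = 1.
  m_4 = 43*1 - 20 = 23, d_4 = (572 - 23^2)/43 = 43/43 = 1, a_4 = floor((23 + 23)/1) = 46.
  m_5 = 1*46 - 23 = 23, d_5 = (572 - 23^2)/1 = 43/1 = 43: (m_5, d_5) = (m_1, d_1) = (23, 43), so from here the quotients repeat a_1, ..., a_4; the period length is 4.
Hence the expansion of sqrt(572) is a_0 = 23 followed by the repeating block 1, 10, 1, 46 (period 4).

[23; overline(1, 10, 1, 46)]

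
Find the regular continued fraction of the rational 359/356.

[1; 118, 1, 2]

Run the Euclidean algorithm on 359 and 356; the successive quotients are the partial quotients a_0, a_1, ... (each step inverts the fractional part left over by the previous one):
  359 = 1*356 + 3, so a_0 = 1.
  356 = 118*3 + 2, so a_1 = 118.
  3 = 1*2 + 1, so a_2 = 1.
  2 = 2*1 + 0, so a_3 = 2.
The remainder reaches 0 after 4 divisions, so the expansion has 4 partial quotients, read off in order.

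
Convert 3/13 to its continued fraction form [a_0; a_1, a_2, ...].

[0; 4, 3]

Run the Euclidean algorithm on 3 and 13; the successive quotients are the partial quotients a_0, a_1, ... (each step inverts the fractional part left over by the previous one):
  3 = 0*13 + 3, so a_0 = 0.
  13 = 4*3 + 1, so a_1 = 4.
  3 = 3*1 + 0, so a_2 = 3.
The remainder reaches 0 after 3 divisions, so the expansion has 3 partial quotients, read off in order.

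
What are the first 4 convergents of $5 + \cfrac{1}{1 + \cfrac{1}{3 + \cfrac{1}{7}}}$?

5/1, 6/1, 23/4, 167/29

Using the convergent recurrence p_i = a_i*p_{i-1} + p_{i-2}, q_i = a_i*q_{i-1} + q_{i-2} with p_{-2}=0, p_{-1}=1, q_{-2}=1, q_{-1}=0:
  i=0: a_0=5, p_0 = 5*1 + 0 = 5, q_0 = 5*0 + 1 = 1.
  i=1: a_1=1, p_1 = 1*5 + 1 = 6, q_1 = 1*1 + 0 = 1.
  i=2: a_2=3, p_2 = 3*6 + 5 = 23, q_2 = 3*1 + 1 = 4.
  i=3: a_3=7, p_3 = 7*23 + 6 = 167, q_3 = 7*4 + 1 = 29.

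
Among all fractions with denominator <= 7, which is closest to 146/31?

Expand x = 146/31 as a continued fraction with the Euclidean algorithm:
  146 = 4*31 + 22, so a_0 = 4.
  31 = 1*22 + 9, so a_1 = 1.
  22 = 2*9 + 4, so a_2 = 2.
  9 = 2*4 + 1, so a_3 = 2.
  4 = 4*1 + 0, so a_4 = 4.
so x = [4; 1, 2, 2, 4].
Convergents (p_i = a_i*p_{i-1} + p_{i-2}, q_i = a_i*q_{i-1} + q_{i-2} with p_{-2}=0, p_{-1}=1, q_{-2}=1, q_{-1}=0), until the denominator exceeds 7:
  i=0: a_0=4, p_0 = 4*1 + 0 = 4, q_0 = 4*0 + 1 = 1.
  i=1: a_1=1, p_1 = 1*4 + 1 = 5, q_1 = 1*1 + 0 = 1.
  i=2: a_2=2, p_2 = 2*5 + 4 = 14, q_2 = 2*1 + 1 = 3.
  i=3: a_3=2, p_3 = 2*14 + 5 = 33, q_3 = 2*3 + 1 = 7.
  i=4: a_4=4, p_4 = 4*33 + 14 = 146, q_4 = 4*7 + 3 = 31.
q_4 = 31 > 7, so the last convergent with denominator <= 7 is p_3/q_3 = 33/7.
The closest fraction with denominator <= 7 is either p_3/q_3 or the intermediate fraction (k*p_3 + p_2)/(k*q_3 + q_2) with the largest k >= 1 whose denominator stays <= 7; these approach x as k grows, and every other convergent or intermediate fraction in range is farther away.
Largest k: floor((7 - q_2)/q_3) = floor((7 - 3)/7) = 0.
Since k = 0, no intermediate fraction beyond p_3/q_3 has denominator <= 7, so the convergent 33/7 is the closest (its error is |146*7 - 33*31|/(31*7) = 1/217).

33/7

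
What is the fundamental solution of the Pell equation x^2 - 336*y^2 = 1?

(x, y) = (55, 3)

First expand sqrt(336) as a continued fraction. With x_i = (sqrt(336) + m_i)/d_i and (m_0, d_0) = (0, 1): a_0 = floor(sqrt(336)) = 18, since 18^2 = 324 <= 336 < 361 = 19^2.
Iterate m_{i+1} = d_i*a_i - m_i, d_{i+1} = (336 - m_{i+1}^2)/d_i, a_{i+1} = floor((a_0 + m_{i+1})/d_{i+1}):
  m_1 = 1*18 - 0 = 18, d_1 = (336 - 18^2)/1 = 12/1 = 12, a_1 = floor((18 + 18)/12) = 3.
  m_2 = 12*3 - 18 = 18, d_2 = (336 - 18^2)/12 = 12/12 = 1, a_2 = floor((18 + 18)/1) = 36.
  m_3 = 1*36 - 18 = 18, d_3 = (336 - 18^2)/1 = 12/1 = 12: (m_3, d_3) = (m_1, d_1) = (18, 12), so from here the quotients repeat a_1, a_2; the period length is 2.
So sqrt(336) = [18; (3, 36)] with period length k = 2.
k is even, so the fundamental solution of x^2 - 336y^2 = 1 is (p_{k-1}, q_{k-1}) = (p_1, q_1); compute convergents through index 1.
Convergents (p_i = a_i*p_{i-1} + p_{i-2}, q_i = a_i*q_{i-1} + q_{i-2} with p_{-2}=0, p_{-1}=1, q_{-2}=1, q_{-1}=0):
  i=0: a_0=18, p_0 = 18*1 + 0 = 18, q_0 = 18*0 + 1 = 1.
  i=1: a_1=3, p_1 = 3*18 + 1 = 55, q_1 = 3*1 + 0 = 3.
Check: 55^2 - 336*3^2 = 3025 - 3024 = 1, so (x, y) = (55, 3) solves the equation, and by the theorem it is the least positive solution.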